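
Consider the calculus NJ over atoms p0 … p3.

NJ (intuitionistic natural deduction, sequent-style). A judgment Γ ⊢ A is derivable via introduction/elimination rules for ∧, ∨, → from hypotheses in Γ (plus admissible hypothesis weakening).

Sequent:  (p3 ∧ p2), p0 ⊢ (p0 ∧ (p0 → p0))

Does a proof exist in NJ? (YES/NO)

Proof tree:
[∧I] (p3 ∧ p2), p0 ⊢ (p0 ∧ (p0 → p0))
  [Ax] p0 ⊢ p0
  [Wk] (p3 ∧ p2) ⊢ (p0 → p0)
    [→I]  ⊢ (p0 → p0)
      [Ax] p0 ⊢ p0

Result: YES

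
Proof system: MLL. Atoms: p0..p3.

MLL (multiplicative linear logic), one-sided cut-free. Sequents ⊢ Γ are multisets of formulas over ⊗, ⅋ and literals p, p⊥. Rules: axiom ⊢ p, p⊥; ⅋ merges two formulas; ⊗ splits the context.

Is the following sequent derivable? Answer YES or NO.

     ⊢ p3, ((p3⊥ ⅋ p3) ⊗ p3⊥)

Derivation trace:
[⊗]  ⊢ p3, ((p3⊥ ⅋ p3) ⊗ p3⊥)
  [⅋]  ⊢ (p3⊥ ⅋ p3)
    [Ax]  ⊢ p3, p3⊥
  [Ax]  ⊢ p3, p3⊥

Result: YES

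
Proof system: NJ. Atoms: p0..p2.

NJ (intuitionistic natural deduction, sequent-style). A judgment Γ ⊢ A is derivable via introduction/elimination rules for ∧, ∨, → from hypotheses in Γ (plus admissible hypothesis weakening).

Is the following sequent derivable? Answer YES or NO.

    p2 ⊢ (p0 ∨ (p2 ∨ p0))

Proof tree:
[∨I₂] p2 ⊢ (p0 ∨ (p2 ∨ p0))
  [∨I₁] p2 ⊢ (p2 ∨ p0)
    [Ax] p2 ⊢ p2

Result: YES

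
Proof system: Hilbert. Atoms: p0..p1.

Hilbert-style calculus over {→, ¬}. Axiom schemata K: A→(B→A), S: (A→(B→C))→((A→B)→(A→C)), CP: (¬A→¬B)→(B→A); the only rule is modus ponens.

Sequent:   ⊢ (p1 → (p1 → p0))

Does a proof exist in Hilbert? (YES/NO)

Search for a countermodel by truth-table:
  v=00: Γ:[] Δ:[(p1 → (p1 → p0))=T] refutes=False
  v=01: Γ:[] Δ:[(p1 → (p1 → p0))=F] refutes=True  ← countermodel

Result: NO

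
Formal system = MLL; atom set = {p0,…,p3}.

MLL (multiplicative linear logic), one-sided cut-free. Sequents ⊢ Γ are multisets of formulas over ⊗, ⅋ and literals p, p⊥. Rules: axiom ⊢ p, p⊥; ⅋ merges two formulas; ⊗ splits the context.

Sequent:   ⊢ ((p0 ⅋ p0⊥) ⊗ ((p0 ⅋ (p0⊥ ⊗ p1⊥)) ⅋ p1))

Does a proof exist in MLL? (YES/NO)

Derivation (root first):
[⊗]  ⊢ ((p0 ⅋ p0⊥) ⊗ ((p0 ⅋ (p0⊥ ⊗ p1⊥)) ⅋ p1))
  [⅋]  ⊢ (p0 ⅋ p0⊥)
    [Ax]  ⊢ p0, p0⊥
  [⅋]  ⊢ ((p0 ⅋ (p0⊥ ⊗ p1⊥)) ⅋ p1)
    [⅋]  ⊢ p1, (p0 ⅋ (p0⊥ ⊗ p1⊥))
      [⊗]  ⊢ p0, p1, (p0⊥ ⊗ p1⊥)
        [Ax]  ⊢ p0, p0⊥
        [Ax]  ⊢ p1, p1⊥

Result: YES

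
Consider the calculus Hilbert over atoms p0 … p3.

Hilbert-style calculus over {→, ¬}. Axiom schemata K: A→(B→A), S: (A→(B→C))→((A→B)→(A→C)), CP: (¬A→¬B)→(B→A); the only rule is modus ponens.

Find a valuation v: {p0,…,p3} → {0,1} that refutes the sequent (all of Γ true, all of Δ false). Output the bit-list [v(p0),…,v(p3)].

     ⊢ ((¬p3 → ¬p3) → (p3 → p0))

Truth-table refutation:
  v=0000: Γ:[] Δ:[((¬p3 → ¬p3) → (p3 → p0))=T] refutes=False
  v=0001: Γ:[] Δ:[((¬p3 → ¬p3) → (p3 → p0))=F] refutes=True  ← countermodel

Result: [0, 0, 0, 1]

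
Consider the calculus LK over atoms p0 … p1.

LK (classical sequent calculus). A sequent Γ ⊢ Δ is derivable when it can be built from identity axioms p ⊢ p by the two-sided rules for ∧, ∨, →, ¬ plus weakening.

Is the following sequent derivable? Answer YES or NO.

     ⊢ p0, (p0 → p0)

Derivation trace:
[→R]  ⊢ p0, (p0 → p0)
  [WR] p0 ⊢ p0, p0
    [Ax] p0 ⊢ p0

Result: YES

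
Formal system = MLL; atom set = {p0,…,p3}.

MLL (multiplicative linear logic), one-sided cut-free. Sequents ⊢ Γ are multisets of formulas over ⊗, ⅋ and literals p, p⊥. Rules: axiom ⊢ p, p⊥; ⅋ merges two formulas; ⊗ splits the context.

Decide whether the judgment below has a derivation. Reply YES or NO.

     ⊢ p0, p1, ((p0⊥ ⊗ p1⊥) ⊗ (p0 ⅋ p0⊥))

Proof tree:
[⊗]  ⊢ p0, p1, ((p0⊥ ⊗ p1⊥) ⊗ (p0 ⅋ p0⊥))
  [⊗]  ⊢ p0, p1, (p0⊥ ⊗ p1⊥)
    [Ax]  ⊢ p0, p0⊥
    [Ax]  ⊢ p1, p1⊥
  [⅋]  ⊢ (p0 ⅋ p0⊥)
    [Ax]  ⊢ p0, p0⊥

Result: YES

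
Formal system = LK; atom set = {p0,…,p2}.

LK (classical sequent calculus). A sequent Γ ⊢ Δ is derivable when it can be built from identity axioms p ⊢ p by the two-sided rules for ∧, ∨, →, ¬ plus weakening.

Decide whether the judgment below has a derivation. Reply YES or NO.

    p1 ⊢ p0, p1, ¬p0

Proof tree:
[¬R] p1 ⊢ p0, p1, ¬p0
  [WL] p0, p1 ⊢ p0, p1
    [WR] p0 ⊢ p0, p1
      [Ax] p0 ⊢ p0

Result: YES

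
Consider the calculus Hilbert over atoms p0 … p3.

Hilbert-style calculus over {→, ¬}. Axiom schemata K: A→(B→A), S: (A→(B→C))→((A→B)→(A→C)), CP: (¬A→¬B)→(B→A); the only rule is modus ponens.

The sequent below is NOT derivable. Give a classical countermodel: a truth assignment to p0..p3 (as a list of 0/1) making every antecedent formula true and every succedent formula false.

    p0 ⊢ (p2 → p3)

Enumerate valuations to refute Γ ⊢ Δ:
  v=0000: Γ:[p0=F] Δ:[(p2 → p3)=T] refutes=False
  v=0001: Γ:[p0=F] Δ:[(p2 → p3)=T] refutes=False
  v=0010: Γ:[p0=F] Δ:[(p2 → p3)=F] refutes=False
  v=0011: Γ:[p0=F] Δ:[(p2 → p3)=T] refutes=False
  v=0100: Γ:[p0=F] Δ:[(p2 → p3)=T] refutes=False
  v=0101: Γ:[p0=F] Δ:[(p2 → p3)=T] refutes=False
  v=0110: Γ:[p0=F] Δ:[(p2 → p3)=F] refutes=False
  v=0111: Γ:[p0=F] Δ:[(p2 → p3)=T] refutes=False
  v=1000: Γ:[p0=T] Δ:[(p2 → p3)=T] refutes=False
  v=1001: Γ:[p0=T] Δ:[(p2 → p3)=T] refutes=False
  v=1010: Γ:[p0=T] Δ:[(p2 → p3)=F] refutes=True  ← countermodel

Result: [1, 0, 1, 0]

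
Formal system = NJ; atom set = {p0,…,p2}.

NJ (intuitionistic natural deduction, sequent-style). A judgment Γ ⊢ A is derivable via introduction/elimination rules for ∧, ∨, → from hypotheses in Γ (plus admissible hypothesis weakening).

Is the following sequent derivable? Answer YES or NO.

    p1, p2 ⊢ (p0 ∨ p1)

Derivation (root first):
[∨I₂] p1, p2 ⊢ (p0 ∨ p1)
  [Wk] p1, p2 ⊢ p1
    [Ax] p1 ⊢ p1

Result: YES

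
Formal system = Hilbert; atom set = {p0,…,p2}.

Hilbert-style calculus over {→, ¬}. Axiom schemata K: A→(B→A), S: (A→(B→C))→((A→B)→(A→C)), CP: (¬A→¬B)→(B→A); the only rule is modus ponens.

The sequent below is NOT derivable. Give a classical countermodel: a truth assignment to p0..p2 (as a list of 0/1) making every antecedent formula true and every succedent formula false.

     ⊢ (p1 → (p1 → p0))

Enumerate valuations to refute Γ ⊢ Δ:
  v=000: Γ:[] Δ:[(p1 → (p1 → p0))=T] refutes=False
  v=001: Γ:[] Δ:[(p1 → (p1 → p0))=T] refutes=False
  v=010: Γ:[] Δ:[(p1 → (p1 → p0))=F] refutes=True  ← countermodel

Result: [0, 1, 0]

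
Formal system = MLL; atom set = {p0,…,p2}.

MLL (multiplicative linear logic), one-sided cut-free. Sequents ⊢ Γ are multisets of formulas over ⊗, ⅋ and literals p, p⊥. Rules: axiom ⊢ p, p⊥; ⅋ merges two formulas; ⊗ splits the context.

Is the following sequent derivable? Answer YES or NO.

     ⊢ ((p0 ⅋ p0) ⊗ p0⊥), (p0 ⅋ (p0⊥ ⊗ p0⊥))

Proof tree:
[⅋]  ⊢ ((p0 ⅋ p0) ⊗ p0⊥), (p0 ⅋ (p0⊥ ⊗ p0⊥))
  [⊗]  ⊢ (p0⊥ ⊗ p0⊥), p0, ((p0 ⅋ p0) ⊗ p0⊥)
    [⅋]  ⊢ (p0⊥ ⊗ p0⊥), (p0 ⅋ p0)
      [⊗]  ⊢ p0, p0, (p0⊥ ⊗ p0⊥)
        [Ax]  ⊢ p0, p0⊥
        [Ax]  ⊢ p0, p0⊥
    [Ax]  ⊢ p0, p0⊥

Result: YES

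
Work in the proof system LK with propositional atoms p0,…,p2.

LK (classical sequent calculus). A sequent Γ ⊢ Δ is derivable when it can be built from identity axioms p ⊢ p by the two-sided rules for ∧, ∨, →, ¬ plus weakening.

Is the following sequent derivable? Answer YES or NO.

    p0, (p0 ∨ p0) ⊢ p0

Proof tree:
[∨L] p0, (p0 ∨ p0) ⊢ p0
  [WL] p0, p0 ⊢ p0
    [Ax] p0 ⊢ p0
  [Ax] p0 ⊢ p0

Result: YES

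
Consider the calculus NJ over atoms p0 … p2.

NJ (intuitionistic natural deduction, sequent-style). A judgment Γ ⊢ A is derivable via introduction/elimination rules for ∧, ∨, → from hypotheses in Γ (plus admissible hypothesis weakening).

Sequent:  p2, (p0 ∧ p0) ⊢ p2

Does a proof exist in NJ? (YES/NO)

Proof tree:
[Wk] p2, (p0 ∧ p0) ⊢ p2
  [→E] p2 ⊢ p2
    [→I]  ⊢ (p2 → p2)
      [Ax] p2 ⊢ p2
    [Ax] p2 ⊢ p2

Result: YES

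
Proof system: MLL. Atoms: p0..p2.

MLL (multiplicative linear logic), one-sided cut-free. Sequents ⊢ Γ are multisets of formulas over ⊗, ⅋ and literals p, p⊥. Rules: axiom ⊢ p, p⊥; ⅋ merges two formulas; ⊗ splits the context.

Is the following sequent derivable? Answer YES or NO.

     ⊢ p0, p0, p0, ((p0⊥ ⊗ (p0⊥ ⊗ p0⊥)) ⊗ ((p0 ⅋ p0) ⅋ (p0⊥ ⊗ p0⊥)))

Derivation (root first):
[⊗]  ⊢ p0, p0, p0, ((p0⊥ ⊗ (p0⊥ ⊗ p0⊥)) ⊗ ((p0 ⅋ p0) ⅋ (p0⊥ ⊗ p0⊥)))
  [⊗]  ⊢ p0, p0, p0, (p0⊥ ⊗ (p0⊥ ⊗ p0⊥))
    [Ax]  ⊢ p0, p0⊥
    [⊗]  ⊢ p0, p0, (p0⊥ ⊗ p0⊥)
      [Ax]  ⊢ p0, p0⊥
      [Ax]  ⊢ p0, p0⊥
  [⅋]  ⊢ ((p0 ⅋ p0) ⅋ (p0⊥ ⊗ p0⊥))
    [⅋]  ⊢ (p0⊥ ⊗ p0⊥), (p0 ⅋ p0)
      [⊗]  ⊢ p0, p0, (p0⊥ ⊗ p0⊥)
        [Ax]  ⊢ p0, p0⊥
        [Ax]  ⊢ p0, p0⊥

Result: YES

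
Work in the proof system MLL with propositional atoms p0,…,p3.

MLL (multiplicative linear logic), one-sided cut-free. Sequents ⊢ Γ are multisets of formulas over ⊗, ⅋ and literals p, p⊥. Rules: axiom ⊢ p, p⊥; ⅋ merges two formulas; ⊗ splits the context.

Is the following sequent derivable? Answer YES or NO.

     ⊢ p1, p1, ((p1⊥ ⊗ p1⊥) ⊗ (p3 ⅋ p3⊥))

Derivation (root first):
[⊗]  ⊢ p1, p1, ((p1⊥ ⊗ p1⊥) ⊗ (p3 ⅋ p3⊥))
  [⊗]  ⊢ p1, p1, (p1⊥ ⊗ p1⊥)
    [Ax]  ⊢ p1, p1⊥
    [Ax]  ⊢ p1, p1⊥
  [⅋]  ⊢ (p3 ⅋ p3⊥)
    [Ax]  ⊢ p3, p3⊥

Result: YES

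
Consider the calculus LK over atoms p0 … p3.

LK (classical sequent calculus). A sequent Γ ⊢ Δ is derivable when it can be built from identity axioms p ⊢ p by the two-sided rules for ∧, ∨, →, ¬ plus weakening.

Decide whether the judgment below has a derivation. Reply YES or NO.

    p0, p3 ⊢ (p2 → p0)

Derivation trace:
[WL] p0, p3 ⊢ (p2 → p0)
  [→R] p0 ⊢ (p2 → p0)
    [WL] p0, p2 ⊢ p0
      [Ax] p0 ⊢ p0

Result: YES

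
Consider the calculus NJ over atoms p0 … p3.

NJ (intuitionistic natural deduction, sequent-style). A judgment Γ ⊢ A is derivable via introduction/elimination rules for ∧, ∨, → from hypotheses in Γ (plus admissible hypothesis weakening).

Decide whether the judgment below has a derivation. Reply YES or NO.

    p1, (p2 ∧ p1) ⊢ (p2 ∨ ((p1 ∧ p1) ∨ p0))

Derivation trace:
[Wk] p1, (p2 ∧ p1) ⊢ (p2 ∨ ((p1 ∧ p1) ∨ p0))
  [∨I₂] p1 ⊢ (p2 ∨ ((p1 ∧ p1) ∨ p0))
    [∨I₁] p1 ⊢ ((p1 ∧ p1) ∨ p0)
      [∧I] p1 ⊢ (p1 ∧ p1)
        [Ax] p1 ⊢ p1
        [Ax] p1 ⊢ p1

Result: YES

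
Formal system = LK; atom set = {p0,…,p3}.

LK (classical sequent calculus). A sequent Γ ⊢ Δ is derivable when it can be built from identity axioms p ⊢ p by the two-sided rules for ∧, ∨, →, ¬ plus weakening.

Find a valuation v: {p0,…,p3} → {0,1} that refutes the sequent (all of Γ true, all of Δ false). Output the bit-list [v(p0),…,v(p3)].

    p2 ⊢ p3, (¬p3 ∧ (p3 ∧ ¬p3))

Truth-table refutation:
  v=0000: Γ:[p2=F] Δ:[p3=F, (¬p3 ∧ (p3 ∧ ¬p3))=F] refutes=False
  v=0001: Γ:[p2=F] Δ:[p3=T, (¬p3 ∧ (p3 ∧ ¬p3))=F] refutes=False
  v=0010: Γ:[p2=T] Δ:[p3=F, (¬p3 ∧ (p3 ∧ ¬p3))=F] refutes=True  ← countermodel

Result: [0, 0, 1, 0]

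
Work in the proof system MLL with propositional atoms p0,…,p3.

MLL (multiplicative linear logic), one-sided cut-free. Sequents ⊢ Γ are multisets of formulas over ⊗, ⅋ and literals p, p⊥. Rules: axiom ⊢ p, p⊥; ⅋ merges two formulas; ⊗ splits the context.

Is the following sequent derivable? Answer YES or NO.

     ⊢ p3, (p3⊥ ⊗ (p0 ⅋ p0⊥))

Proof tree:
[⊗]  ⊢ p3, (p3⊥ ⊗ (p0 ⅋ p0⊥))
  [Ax]  ⊢ p3, p3⊥
  [⅋]  ⊢ (p0 ⅋ p0⊥)
    [Ax]  ⊢ p0, p0⊥

Result: YES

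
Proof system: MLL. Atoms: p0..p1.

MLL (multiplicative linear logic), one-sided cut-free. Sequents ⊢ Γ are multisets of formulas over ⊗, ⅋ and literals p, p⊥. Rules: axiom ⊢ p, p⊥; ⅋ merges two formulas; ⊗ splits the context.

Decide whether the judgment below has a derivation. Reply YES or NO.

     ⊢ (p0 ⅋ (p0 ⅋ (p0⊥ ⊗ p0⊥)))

Proof tree:
[⅋]  ⊢ (p0 ⅋ (p0 ⅋ (p0⊥ ⊗ p0⊥)))
  [⅋]  ⊢ p0, (p0 ⅋ (p0⊥ ⊗ p0⊥))
    [⊗]  ⊢ p0, p0, (p0⊥ ⊗ p0⊥)
      [Ax]  ⊢ p0, p0⊥
      [Ax]  ⊢ p0, p0⊥

Result: YES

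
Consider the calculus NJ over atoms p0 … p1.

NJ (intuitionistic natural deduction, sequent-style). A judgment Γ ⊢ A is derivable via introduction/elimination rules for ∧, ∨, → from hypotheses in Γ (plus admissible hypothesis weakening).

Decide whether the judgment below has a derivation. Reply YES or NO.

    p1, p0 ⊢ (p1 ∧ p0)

Derivation trace:
[∧I] p1, p0 ⊢ (p1 ∧ p0)
  [Wk] p1, p1 ⊢ p1
    [Ax] p1 ⊢ p1
  [Ax] p0 ⊢ p0

Result: YES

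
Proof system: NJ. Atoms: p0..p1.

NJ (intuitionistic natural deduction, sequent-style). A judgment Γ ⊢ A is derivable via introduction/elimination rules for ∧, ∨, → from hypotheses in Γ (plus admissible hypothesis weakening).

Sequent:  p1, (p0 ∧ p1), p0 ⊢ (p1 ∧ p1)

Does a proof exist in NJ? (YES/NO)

Proof tree:
[∧I] p1, (p0 ∧ p1), p0 ⊢ (p1 ∧ p1)
  [Ax] p1 ⊢ p1
  [Wk] p1, p0, (p0 ∧ p1) ⊢ p1
    [Wk] p1, p0 ⊢ p1
      [Ax] p1 ⊢ p1

Result: YES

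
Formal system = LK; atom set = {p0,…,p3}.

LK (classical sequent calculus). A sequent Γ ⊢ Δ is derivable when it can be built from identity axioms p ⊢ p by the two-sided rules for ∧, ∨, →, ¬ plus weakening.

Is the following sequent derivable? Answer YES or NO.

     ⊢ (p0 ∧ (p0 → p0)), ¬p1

Search for a countermodel by truth-table:
  v=0000: Γ:[] Δ:[(p0 ∧ (p0 → p0))=F, ¬p1=T] refutes=False
  v=0001: Γ:[] Δ:[(p0 ∧ (p0 → p0))=F, ¬p1=T] refutes=False
  v=0010: Γ:[] Δ:[(p0 ∧ (p0 → p0))=F, ¬p1=T] refutes=False
  v=0011: Γ:[] Δ:[(p0 ∧ (p0 → p0))=F, ¬p1=T] refutes=False
  v=0100: Γ:[] Δ:[(p0 ∧ (p0 → p0))=F, ¬p1=F] refutes=True  ← countermodel

Result: NO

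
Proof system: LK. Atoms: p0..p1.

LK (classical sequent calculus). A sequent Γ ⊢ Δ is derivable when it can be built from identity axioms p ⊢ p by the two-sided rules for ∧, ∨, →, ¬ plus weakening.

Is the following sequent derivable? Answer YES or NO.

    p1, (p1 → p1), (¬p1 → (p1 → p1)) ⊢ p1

Derivation (root first):
[→L] p1, (p1 → p1), (¬p1 → (p1 → p1)) ⊢ p1
  [¬R] (p1 → p1) ⊢ p1, ¬p1
    [→L] p1, (p1 → p1) ⊢ p1
      [Ax] p1 ⊢ p1
      [Ax] p1 ⊢ p1
  [→L] p1, (p1 → p1) ⊢ p1
    [Ax] p1 ⊢ p1
    [Ax] p1 ⊢ p1

Result: YES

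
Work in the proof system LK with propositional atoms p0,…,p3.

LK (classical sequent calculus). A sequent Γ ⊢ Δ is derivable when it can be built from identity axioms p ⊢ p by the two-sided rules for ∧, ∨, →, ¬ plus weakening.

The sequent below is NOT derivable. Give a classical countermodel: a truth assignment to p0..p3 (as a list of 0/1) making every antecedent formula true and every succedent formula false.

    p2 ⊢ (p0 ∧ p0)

Enumerate valuations to refute Γ ⊢ Δ:
  v=0000: Γ:[p2=F] Δ:[(p0 ∧ p0)=F] refutes=False
  v=0001: Γ:[p2=F] Δ:[(p0 ∧ p0)=F] refutes=False
  v=0010: Γ:[p2=T] Δ:[(p0 ∧ p0)=F] refutes=True  ← countermodel

Result: [0, 0, 1, 0]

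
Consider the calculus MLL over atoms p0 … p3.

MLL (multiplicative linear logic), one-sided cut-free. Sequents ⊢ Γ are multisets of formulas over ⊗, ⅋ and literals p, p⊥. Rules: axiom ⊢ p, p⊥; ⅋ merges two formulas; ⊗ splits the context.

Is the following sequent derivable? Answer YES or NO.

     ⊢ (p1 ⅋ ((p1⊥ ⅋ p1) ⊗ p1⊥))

Derivation trace:
[⅋]  ⊢ (p1 ⅋ ((p1⊥ ⅋ p1) ⊗ p1⊥))
  [⊗]  ⊢ p1, ((p1⊥ ⅋ p1) ⊗ p1⊥)
    [⅋]  ⊢ (p1⊥ ⅋ p1)
      [Ax]  ⊢ p1, p1⊥
    [Ax]  ⊢ p1, p1⊥

Result: YES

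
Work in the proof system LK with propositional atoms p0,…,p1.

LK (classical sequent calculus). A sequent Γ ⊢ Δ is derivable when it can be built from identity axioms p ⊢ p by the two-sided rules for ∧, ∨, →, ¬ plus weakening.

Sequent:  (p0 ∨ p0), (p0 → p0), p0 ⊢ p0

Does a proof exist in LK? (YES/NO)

Proof tree:
[WL] (p0 ∨ p0), (p0 → p0), p0 ⊢ p0
  [→L] (p0 ∨ p0), (p0 → p0) ⊢ p0
    [∨L] (p0 ∨ p0) ⊢ p0
      [WR] p0 ⊢ p0, p0
        [Ax] p0 ⊢ p0
      [Ax] p0 ⊢ p0
    [Ax] p0 ⊢ p0

Result: YES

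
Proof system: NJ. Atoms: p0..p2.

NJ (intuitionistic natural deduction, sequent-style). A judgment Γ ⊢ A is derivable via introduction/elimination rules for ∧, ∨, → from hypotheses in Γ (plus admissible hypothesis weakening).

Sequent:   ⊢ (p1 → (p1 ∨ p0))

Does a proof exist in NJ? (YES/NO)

Proof tree:
[→I]  ⊢ (p1 → (p1 ∨ p0))
  [∨I₁] p1 ⊢ (p1 ∨ p0)
    [Ax] p1 ⊢ p1

Result: YES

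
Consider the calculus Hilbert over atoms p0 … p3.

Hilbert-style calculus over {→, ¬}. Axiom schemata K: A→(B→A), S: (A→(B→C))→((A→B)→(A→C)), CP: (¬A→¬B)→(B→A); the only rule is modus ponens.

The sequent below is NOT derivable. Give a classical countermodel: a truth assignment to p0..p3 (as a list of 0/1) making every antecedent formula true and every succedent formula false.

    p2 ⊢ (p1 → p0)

Truth-table refutation:
  v=0000: Γ:[p2=F] Δ:[(p1 → p0)=T] refutes=False
  v=0001: Γ:[p2=F] Δ:[(p1 → p0)=T] refutes=False
  v=0010: Γ:[p2=T] Δ:[(p1 → p0)=T] refutes=False
  v=0011: Γ:[p2=T] Δ:[(p1 → p0)=T] refutes=False
  v=0100: Γ:[p2=F] Δ:[(p1 → p0)=F] refutes=False
  v=0101: Γ:[p2=F] Δ:[(p1 → p0)=F] refutes=False
  v=0110: Γ:[p2=T] Δ:[(p1 → p0)=F] refutes=True  ← countermodel

Result: [0, 1, 1, 0]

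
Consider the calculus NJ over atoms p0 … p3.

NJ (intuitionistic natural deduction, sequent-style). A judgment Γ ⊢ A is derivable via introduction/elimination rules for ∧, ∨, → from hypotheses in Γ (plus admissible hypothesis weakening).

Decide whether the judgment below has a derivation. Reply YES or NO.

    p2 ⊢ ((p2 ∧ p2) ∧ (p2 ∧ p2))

Derivation trace:
[∧I] p2 ⊢ ((p2 ∧ p2) ∧ (p2 ∧ p2))
  [∧I] p2 ⊢ (p2 ∧ p2)
    [Ax] p2 ⊢ p2
    [Ax] p2 ⊢ p2
  [∧I] p2 ⊢ (p2 ∧ p2)
    [Ax] p2 ⊢ p2
    [Ax] p2 ⊢ p2

Result: YES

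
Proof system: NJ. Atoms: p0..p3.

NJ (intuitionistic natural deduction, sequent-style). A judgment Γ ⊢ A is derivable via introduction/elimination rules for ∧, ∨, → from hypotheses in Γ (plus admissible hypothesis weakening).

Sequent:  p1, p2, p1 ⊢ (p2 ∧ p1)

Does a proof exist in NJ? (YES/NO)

Derivation (root first):
[Wk] p1, p2, p1 ⊢ (p2 ∧ p1)
  [∧I] p1, p2 ⊢ (p2 ∧ p1)
    [Ax] p2 ⊢ p2
    [Ax] p1 ⊢ p1

Result: YES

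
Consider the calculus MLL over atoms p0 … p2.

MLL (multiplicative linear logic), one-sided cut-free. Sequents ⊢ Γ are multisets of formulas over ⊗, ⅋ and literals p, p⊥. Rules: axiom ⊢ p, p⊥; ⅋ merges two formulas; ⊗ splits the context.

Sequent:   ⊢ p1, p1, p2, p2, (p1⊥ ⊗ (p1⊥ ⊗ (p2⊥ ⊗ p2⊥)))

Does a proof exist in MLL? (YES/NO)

Derivation trace:
[⊗]  ⊢ p1, p1, p2, p2, (p1⊥ ⊗ (p1⊥ ⊗ (p2⊥ ⊗ p2⊥)))
  [Ax]  ⊢ p1, p1⊥
  [⊗]  ⊢ p1, p2, p2, (p1⊥ ⊗ (p2⊥ ⊗ p2⊥))
    [Ax]  ⊢ p1, p1⊥
    [⊗]  ⊢ p2, p2, (p2⊥ ⊗ p2⊥)
      [Ax]  ⊢ p2, p2⊥
      [Ax]  ⊢ p2, p2⊥

Result: YES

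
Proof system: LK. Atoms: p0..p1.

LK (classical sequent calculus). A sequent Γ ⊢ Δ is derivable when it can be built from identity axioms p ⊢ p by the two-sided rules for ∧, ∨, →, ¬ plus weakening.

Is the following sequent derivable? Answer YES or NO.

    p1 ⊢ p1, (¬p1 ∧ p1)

Proof tree:
[∧R] p1 ⊢ p1, (¬p1 ∧ p1)
  [¬R]  ⊢ p1, ¬p1
    [Ax] p1 ⊢ p1
  [Ax] p1 ⊢ p1

Result: YES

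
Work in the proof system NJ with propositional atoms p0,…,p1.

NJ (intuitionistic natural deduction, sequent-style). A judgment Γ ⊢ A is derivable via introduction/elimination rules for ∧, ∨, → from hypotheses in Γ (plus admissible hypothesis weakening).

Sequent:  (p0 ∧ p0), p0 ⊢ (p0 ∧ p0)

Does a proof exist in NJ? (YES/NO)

Derivation (root first):
[∧I] (p0 ∧ p0), p0 ⊢ (p0 ∧ p0)
  [Wk] p0, (p0 ∧ p0) ⊢ p0
    [Ax] p0 ⊢ p0
  [Wk] p0, (p0 ∧ p0) ⊢ p0
    [Ax] p0 ⊢ p0

Result: YES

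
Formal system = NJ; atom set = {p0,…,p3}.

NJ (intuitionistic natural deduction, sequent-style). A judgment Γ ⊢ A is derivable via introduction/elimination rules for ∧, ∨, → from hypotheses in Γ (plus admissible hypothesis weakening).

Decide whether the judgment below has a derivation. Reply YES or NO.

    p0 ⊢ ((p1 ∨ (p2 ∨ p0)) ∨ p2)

Derivation trace:
[∨I₁] p0 ⊢ ((p1 ∨ (p2 ∨ p0)) ∨ p2)
  [∨I₂] p0 ⊢ (p1 ∨ (p2 ∨ p0))
    [∨I₂] p0 ⊢ (p2 ∨ p0)
      [Ax] p0 ⊢ p0

Result: YES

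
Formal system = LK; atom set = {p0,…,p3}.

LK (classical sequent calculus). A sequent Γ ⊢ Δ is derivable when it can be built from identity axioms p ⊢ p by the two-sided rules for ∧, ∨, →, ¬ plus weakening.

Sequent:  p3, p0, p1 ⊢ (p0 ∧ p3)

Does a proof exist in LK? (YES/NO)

Derivation (root first):
[WL] p3, p0, p1 ⊢ (p0 ∧ p3)
  [∧R] p3, p0 ⊢ (p0 ∧ p3)
    [Ax] p0 ⊢ p0
    [Ax] p3 ⊢ p3

Result: YES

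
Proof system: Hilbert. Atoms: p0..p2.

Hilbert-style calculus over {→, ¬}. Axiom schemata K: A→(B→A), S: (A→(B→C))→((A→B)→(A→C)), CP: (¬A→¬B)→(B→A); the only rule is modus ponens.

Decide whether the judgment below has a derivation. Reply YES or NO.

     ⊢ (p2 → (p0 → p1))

Enumerate valuations to refute Γ ⊢ Δ:
  v=000: Γ:[] Δ:[(p2 → (p0 → p1))=T] refutes=False
  v=001: Γ:[] Δ:[(p2 → (p0 → p1))=T] refutes=False
  v=010: Γ:[] Δ:[(p2 → (p0 → p1))=T] refutes=False
  v=011: Γ:[] Δ:[(p2 → (p0 → p1))=T] refutes=False
  v=100: Γ:[] Δ:[(p2 → (p0 → p1))=T] refutes=False
  v=101: Γ:[] Δ:[(p2 → (p0 → p1))=F] refutes=True  ← countermodel

Result: NO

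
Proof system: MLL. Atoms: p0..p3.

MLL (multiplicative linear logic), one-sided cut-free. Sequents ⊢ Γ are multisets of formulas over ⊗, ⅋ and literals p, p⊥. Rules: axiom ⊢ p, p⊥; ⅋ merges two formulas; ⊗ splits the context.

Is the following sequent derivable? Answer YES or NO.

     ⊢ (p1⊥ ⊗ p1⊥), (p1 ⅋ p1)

Derivation trace:
[⅋]  ⊢ (p1⊥ ⊗ p1⊥), (p1 ⅋ p1)
  [⊗]  ⊢ p1, p1, (p1⊥ ⊗ p1⊥)
    [Ax]  ⊢ p1, p1⊥
    [Ax]  ⊢ p1, p1⊥

Result: YES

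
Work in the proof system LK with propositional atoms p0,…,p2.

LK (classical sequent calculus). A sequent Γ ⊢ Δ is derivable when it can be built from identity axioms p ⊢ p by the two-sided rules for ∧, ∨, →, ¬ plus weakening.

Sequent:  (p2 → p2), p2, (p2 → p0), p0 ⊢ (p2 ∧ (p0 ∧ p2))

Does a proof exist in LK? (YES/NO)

Derivation trace:
[∧R] (p2 → p2), p2, (p2 → p0), p0 ⊢ (p2 ∧ (p0 ∧ p2))
  [→L] p2, (p2 → p2) ⊢ p2
    [Ax] p2 ⊢ p2
    [WR] p2 ⊢ p2, p2
      [Ax] p2 ⊢ p2
  [∧R] p2, (p2 → p0), p0 ⊢ (p0 ∧ p2)
    [Ax] p0 ⊢ p0
    [→L] p2, p0, (p2 → p0) ⊢ p2
      [WL] p2, p0 ⊢ p2
        [Ax] p2 ⊢ p2
      [WL] p2, p0 ⊢ p2
        [Ax] p2 ⊢ p2

Result: YES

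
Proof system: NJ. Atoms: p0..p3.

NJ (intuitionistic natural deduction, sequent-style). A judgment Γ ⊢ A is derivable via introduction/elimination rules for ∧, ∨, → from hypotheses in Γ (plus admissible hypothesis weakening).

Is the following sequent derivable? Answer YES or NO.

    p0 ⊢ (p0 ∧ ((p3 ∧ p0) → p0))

Derivation trace:
[∧I] p0 ⊢ (p0 ∧ ((p3 ∧ p0) → p0))
  [Ax] p0 ⊢ p0
  [→I] p0 ⊢ ((p3 ∧ p0) → p0)
    [Wk] p0, (p3 ∧ p0) ⊢ p0
      [Ax] p0 ⊢ p0

Result: YES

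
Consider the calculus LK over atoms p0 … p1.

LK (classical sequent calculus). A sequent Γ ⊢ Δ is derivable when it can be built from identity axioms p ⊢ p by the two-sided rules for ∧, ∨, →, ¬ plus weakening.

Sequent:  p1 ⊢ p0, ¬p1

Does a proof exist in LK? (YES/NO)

Truth-table refutation:
  v=00: Γ:[p1=F] Δ:[p0=F, ¬p1=T] refutes=False
  v=01: Γ:[p1=T] Δ:[p0=F, ¬p1=F] refutes=True  ← countermodel

Result: NO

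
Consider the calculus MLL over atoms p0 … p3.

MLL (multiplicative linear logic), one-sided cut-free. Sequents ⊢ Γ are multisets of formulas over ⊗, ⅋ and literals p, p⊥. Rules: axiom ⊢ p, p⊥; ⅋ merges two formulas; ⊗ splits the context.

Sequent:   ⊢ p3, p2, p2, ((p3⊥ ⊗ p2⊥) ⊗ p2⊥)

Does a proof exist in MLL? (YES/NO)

Derivation trace:
[⊗]  ⊢ p3, p2, p2, ((p3⊥ ⊗ p2⊥) ⊗ p2⊥)
  [⊗]  ⊢ p3, p2, (p3⊥ ⊗ p2⊥)
    [Ax]  ⊢ p3, p3⊥
    [Ax]  ⊢ p2, p2⊥
  [Ax]  ⊢ p2, p2⊥

Result: YES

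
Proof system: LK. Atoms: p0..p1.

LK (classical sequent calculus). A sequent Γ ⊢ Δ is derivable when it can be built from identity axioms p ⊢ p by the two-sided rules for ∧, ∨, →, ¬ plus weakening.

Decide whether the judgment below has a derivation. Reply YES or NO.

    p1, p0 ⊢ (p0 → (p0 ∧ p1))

Derivation (root first):
[→R] p1, p0 ⊢ (p0 → (p0 ∧ p1))
  [WL] p1, p0, p0 ⊢ (p0 ∧ p1)
    [∧R] p1, p0 ⊢ (p0 ∧ p1)
      [Ax] p0 ⊢ p0
      [Ax] p1 ⊢ p1

Result: YES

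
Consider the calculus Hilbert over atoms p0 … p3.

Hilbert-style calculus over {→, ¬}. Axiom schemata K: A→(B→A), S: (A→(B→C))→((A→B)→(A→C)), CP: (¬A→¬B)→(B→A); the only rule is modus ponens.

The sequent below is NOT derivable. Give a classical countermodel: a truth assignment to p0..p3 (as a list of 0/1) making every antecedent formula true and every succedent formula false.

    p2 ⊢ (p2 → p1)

Search for a countermodel by truth-table:
  v=0000: Γ:[p2=F] Δ:[(p2 → p1)=T] refutes=False
  v=0001: Γ:[p2=F] Δ:[(p2 → p1)=T] refutes=False
  v=0010: Γ:[p2=T] Δ:[(p2 → p1)=F] refutes=True  ← countermodel

Result: [0, 0, 1, 0]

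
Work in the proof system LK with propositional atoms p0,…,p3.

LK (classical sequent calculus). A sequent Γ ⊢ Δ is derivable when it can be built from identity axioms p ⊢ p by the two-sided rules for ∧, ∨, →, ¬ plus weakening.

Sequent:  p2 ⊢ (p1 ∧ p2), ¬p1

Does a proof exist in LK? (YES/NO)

Derivation (root first):
[¬R] p2 ⊢ (p1 ∧ p2), ¬p1
  [∧R] p1, p2 ⊢ (p1 ∧ p2)
    [Ax] p1 ⊢ p1
    [Ax] p2 ⊢ p2

Result: YES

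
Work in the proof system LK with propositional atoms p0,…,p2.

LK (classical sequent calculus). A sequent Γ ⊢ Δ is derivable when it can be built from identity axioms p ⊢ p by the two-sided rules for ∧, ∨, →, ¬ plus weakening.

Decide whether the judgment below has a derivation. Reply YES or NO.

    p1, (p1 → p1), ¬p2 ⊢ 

Enumerate valuations to refute Γ ⊢ Δ:
  v=000: Γ:[p1=F, (p1 → p1)=T, ¬p2=T] Δ:[] refutes=False
  v=001: Γ:[p1=F, (p1 → p1)=T, ¬p2=F] Δ:[] refutes=False
  v=010: Γ:[p1=T, (p1 → p1)=T, ¬p2=T] Δ:[] refutes=True  ← countermodel

Result: NO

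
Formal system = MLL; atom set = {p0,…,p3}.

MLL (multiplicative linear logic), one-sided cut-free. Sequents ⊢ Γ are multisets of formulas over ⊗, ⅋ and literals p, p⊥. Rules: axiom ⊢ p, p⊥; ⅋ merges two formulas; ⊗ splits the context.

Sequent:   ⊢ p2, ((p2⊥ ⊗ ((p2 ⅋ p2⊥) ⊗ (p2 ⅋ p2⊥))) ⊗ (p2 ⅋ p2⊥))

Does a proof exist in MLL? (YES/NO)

Proof tree:
[⊗]  ⊢ p2, ((p2⊥ ⊗ ((p2 ⅋ p2⊥) ⊗ (p2 ⅋ p2⊥))) ⊗ (p2 ⅋ p2⊥))
  [⊗]  ⊢ p2, (p2⊥ ⊗ ((p2 ⅋ p2⊥) ⊗ (p2 ⅋ p2⊥)))
    [Ax]  ⊢ p2, p2⊥
    [⊗]  ⊢ ((p2 ⅋ p2⊥) ⊗ (p2 ⅋ p2⊥))
      [⅋]  ⊢ (p2 ⅋ p2⊥)
        [Ax]  ⊢ p2, p2⊥
      [⅋]  ⊢ (p2 ⅋ p2⊥)
        [Ax]  ⊢ p2, p2⊥
  [⅋]  ⊢ (p2 ⅋ p2⊥)
    [Ax]  ⊢ p2, p2⊥

Result: YES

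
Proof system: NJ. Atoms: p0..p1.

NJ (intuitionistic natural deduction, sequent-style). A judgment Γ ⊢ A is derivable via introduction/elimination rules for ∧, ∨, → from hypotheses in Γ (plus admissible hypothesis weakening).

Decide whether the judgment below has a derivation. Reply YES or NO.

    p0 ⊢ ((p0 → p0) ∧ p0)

Derivation trace:
[∧I] p0 ⊢ ((p0 → p0) ∧ p0)
  [→I]  ⊢ (p0 → p0)
    [Ax] p0 ⊢ p0
  [Ax] p0 ⊢ p0

Result: YES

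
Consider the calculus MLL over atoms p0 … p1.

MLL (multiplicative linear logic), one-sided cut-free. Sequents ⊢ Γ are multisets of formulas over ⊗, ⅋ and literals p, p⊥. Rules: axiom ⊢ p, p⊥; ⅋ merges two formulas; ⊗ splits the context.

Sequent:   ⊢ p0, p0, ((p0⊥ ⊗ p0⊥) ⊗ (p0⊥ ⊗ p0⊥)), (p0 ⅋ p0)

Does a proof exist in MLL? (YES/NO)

Proof tree:
[⅋]  ⊢ p0, p0, ((p0⊥ ⊗ p0⊥) ⊗ (p0⊥ ⊗ p0⊥)), (p0 ⅋ p0)
  [⊗]  ⊢ p0, p0, p0, p0, ((p0⊥ ⊗ p0⊥) ⊗ (p0⊥ ⊗ p0⊥))
    [⊗]  ⊢ p0, p0, (p0⊥ ⊗ p0⊥)
      [Ax]  ⊢ p0, p0⊥
      [Ax]  ⊢ p0, p0⊥
    [⊗]  ⊢ p0, p0, (p0⊥ ⊗ p0⊥)
      [Ax]  ⊢ p0, p0⊥
      [Ax]  ⊢ p0, p0⊥

Result: YES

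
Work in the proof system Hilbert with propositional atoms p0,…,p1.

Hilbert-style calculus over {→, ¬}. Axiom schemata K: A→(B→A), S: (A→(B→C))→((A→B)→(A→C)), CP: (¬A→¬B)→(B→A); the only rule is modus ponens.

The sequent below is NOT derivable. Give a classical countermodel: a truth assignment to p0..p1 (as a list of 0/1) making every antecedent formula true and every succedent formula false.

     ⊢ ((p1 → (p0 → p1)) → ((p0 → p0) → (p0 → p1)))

Enumerate valuations to refute Γ ⊢ Δ:
  v=00: Γ:[] Δ:[((p1 → (p0 → p1)) → ((p0 → p0) → (p0 → p1)))=T] refutes=False
  v=01: Γ:[] Δ:[((p1 → (p0 → p1)) → ((p0 → p0) → (p0 → p1)))=T] refutes=False
  v=10: Γ:[] Δ:[((p1 → (p0 → p1)) → ((p0 → p0) → (p0 → p1)))=F] refutes=True  ← countermodel

Result: [1, 0]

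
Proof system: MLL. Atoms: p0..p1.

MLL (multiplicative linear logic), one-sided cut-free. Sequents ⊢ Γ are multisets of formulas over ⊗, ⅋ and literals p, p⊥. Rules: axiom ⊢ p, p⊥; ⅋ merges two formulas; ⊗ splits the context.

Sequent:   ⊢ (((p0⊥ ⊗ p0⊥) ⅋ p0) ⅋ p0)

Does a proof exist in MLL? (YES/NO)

Derivation trace:
[⅋]  ⊢ (((p0⊥ ⊗ p0⊥) ⅋ p0) ⅋ p0)
  [⅋]  ⊢ p0, ((p0⊥ ⊗ p0⊥) ⅋ p0)
    [⊗]  ⊢ p0, p0, (p0⊥ ⊗ p0⊥)
      [Ax]  ⊢ p0, p0⊥
      [Ax]  ⊢ p0, p0⊥

Result: YES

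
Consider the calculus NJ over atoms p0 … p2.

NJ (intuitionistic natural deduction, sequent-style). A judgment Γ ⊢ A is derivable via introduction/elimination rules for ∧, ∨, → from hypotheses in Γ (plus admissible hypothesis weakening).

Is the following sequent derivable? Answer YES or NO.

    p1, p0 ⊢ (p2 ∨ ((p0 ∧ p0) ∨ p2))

Derivation trace:
[∨I₂] p1, p0 ⊢ (p2 ∨ ((p0 ∧ p0) ∨ p2))
  [∨I₁] p1, p0 ⊢ ((p0 ∧ p0) ∨ p2)
    [∧I] p1, p0 ⊢ (p0 ∧ p0)
      [Ax] p0 ⊢ p0
      [Wk] p0, p1 ⊢ p0
        [Ax] p0 ⊢ p0

Result: YES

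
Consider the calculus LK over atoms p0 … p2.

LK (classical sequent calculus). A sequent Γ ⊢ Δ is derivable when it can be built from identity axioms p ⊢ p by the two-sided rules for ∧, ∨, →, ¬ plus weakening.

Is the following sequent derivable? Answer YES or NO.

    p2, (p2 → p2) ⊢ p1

Enumerate valuations to refute Γ ⊢ Δ:
  v=000: Γ:[p2=F, (p2 → p2)=T] Δ:[p1=F] refutes=False
  v=001: Γ:[p2=T, (p2 → p2)=T] Δ:[p1=F] refutes=True  ← countermodel

Result: NO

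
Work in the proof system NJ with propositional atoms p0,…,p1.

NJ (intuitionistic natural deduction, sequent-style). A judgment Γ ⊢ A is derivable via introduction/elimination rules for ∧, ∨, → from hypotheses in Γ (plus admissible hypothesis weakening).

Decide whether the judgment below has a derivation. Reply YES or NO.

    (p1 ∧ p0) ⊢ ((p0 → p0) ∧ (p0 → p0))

Proof tree:
[∧I] (p1 ∧ p0) ⊢ ((p0 → p0) ∧ (p0 → p0))
  [→I]  ⊢ (p0 → p0)
    [Ax] p0 ⊢ p0
  [Wk] (p1 ∧ p0) ⊢ (p0 → p0)
    [→I]  ⊢ (p0 → p0)
      [Ax] p0 ⊢ p0

Result: YES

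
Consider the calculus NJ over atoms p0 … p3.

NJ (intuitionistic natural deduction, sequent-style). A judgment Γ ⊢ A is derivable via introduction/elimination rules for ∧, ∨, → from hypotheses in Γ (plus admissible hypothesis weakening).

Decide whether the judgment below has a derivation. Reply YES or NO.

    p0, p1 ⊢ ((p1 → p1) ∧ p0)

Derivation (root first):
[Wk] p0, p1 ⊢ ((p1 → p1) ∧ p0)
  [∧I] p0 ⊢ ((p1 → p1) ∧ p0)
    [→I]  ⊢ (p1 → p1)
      [Ax] p1 ⊢ p1
    [Ax] p0 ⊢ p0

Result: YES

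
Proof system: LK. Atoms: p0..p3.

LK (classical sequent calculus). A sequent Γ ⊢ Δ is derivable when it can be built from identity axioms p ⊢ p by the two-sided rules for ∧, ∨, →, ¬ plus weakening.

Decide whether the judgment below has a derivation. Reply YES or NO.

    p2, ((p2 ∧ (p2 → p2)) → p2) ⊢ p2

Proof tree:
[→L] p2, ((p2 ∧ (p2 → p2)) → p2) ⊢ p2
  [∧R] p2 ⊢ (p2 ∧ (p2 → p2))
    [Ax] p2 ⊢ p2
    [→R]  ⊢ (p2 → p2)
      [Ax] p2 ⊢ p2
  [Ax] p2 ⊢ p2

Result: YES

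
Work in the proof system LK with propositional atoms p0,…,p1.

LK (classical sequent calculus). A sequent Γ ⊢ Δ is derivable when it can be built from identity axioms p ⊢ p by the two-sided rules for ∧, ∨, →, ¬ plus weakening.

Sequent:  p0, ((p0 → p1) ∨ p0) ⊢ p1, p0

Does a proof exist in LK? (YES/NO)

Derivation trace:
[∨L] p0, ((p0 → p1) ∨ p0) ⊢ p1, p0
  [→L] p0, (p0 → p1) ⊢ p1
    [Ax] p0 ⊢ p0
    [Ax] p1 ⊢ p1
  [Ax] p0 ⊢ p0

Result: YES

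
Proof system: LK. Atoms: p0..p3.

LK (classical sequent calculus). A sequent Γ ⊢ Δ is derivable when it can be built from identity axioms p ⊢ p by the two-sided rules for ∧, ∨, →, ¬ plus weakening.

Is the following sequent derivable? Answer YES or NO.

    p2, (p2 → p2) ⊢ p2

Derivation trace:
[→L] p2, (p2 → p2) ⊢ p2
  [WR] p2 ⊢ p2, p2
    [Ax] p2 ⊢ p2
  [WR] p2 ⊢ p2, p2
    [Ax] p2 ⊢ p2

Result: YES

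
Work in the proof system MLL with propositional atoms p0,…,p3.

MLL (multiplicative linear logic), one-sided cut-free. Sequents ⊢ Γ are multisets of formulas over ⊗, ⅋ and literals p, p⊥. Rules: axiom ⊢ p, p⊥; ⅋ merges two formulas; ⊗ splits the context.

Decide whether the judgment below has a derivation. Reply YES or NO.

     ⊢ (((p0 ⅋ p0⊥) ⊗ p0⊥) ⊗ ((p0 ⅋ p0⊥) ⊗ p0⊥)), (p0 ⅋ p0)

Derivation trace:
[⅋]  ⊢ (((p0 ⅋ p0⊥) ⊗ p0⊥) ⊗ ((p0 ⅋ p0⊥) ⊗ p0⊥)), (p0 ⅋ p0)
  [⊗]  ⊢ p0, p0, (((p0 ⅋ p0⊥) ⊗ p0⊥) ⊗ ((p0 ⅋ p0⊥) ⊗ p0⊥))
    [⊗]  ⊢ p0, ((p0 ⅋ p0⊥) ⊗ p0⊥)
      [⅋]  ⊢ (p0 ⅋ p0⊥)
        [Ax]  ⊢ p0, p0⊥
      [Ax]  ⊢ p0, p0⊥
    [⊗]  ⊢ p0, ((p0 ⅋ p0⊥) ⊗ p0⊥)
      [⅋]  ⊢ (p0 ⅋ p0⊥)
        [Ax]  ⊢ p0, p0⊥
      [Ax]  ⊢ p0, p0⊥

Result: YES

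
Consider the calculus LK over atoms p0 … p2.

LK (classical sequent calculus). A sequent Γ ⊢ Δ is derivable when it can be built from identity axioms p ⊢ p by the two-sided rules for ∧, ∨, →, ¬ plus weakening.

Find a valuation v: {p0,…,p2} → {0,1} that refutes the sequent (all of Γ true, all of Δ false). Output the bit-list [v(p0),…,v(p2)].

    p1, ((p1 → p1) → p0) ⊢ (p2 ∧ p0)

Search for a countermodel by truth-table:
  v=000: Γ:[p1=F, ((p1 → p1) → p0)=F] Δ:[(p2 ∧ p0)=F] refutes=False
  v=001: Γ:[p1=F, ((p1 → p1) → p0)=F] Δ:[(p2 ∧ p0)=F] refutes=False
  v=010: Γ:[p1=T, ((p1 → p1) → p0)=F] Δ:[(p2 ∧ p0)=F] refutes=False
  v=011: Γ:[p1=T, ((p1 → p1) → p0)=F] Δ:[(p2 ∧ p0)=F] refutes=False
  v=100: Γ:[p1=F, ((p1 → p1) → p0)=T] Δ:[(p2 ∧ p0)=F] refutes=False
  v=101: Γ:[p1=F, ((p1 → p1) → p0)=T] Δ:[(p2 ∧ p0)=T] refutes=False
  v=110: Γ:[p1=T, ((p1 → p1) → p0)=T] Δ:[(p2 ∧ p0)=F] refutes=True  ← countermodel

Result: [1, 1, 0]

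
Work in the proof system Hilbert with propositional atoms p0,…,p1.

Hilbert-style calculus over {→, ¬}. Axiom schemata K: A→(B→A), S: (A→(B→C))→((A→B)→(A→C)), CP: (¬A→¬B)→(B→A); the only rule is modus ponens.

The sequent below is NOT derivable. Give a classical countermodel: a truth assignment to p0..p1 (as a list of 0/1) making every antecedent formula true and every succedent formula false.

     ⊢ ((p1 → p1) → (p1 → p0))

Search for a countermodel by truth-table:
  v=00: Γ:[] Δ:[((p1 → p1) → (p1 → p0))=T] refutes=False
  v=01: Γ:[] Δ:[((p1 → p1) → (p1 → p0))=F] refutes=True  ← countermodel

Result: [0, 1]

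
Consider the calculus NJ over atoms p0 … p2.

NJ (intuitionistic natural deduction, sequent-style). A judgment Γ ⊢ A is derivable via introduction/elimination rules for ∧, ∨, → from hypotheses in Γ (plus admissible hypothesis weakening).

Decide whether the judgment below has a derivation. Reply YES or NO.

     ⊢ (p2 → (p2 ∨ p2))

Proof tree:
[→I]  ⊢ (p2 → (p2 ∨ p2))
  [∨I₁] p2 ⊢ (p2 ∨ p2)
    [Ax] p2 ⊢ p2

Result: YES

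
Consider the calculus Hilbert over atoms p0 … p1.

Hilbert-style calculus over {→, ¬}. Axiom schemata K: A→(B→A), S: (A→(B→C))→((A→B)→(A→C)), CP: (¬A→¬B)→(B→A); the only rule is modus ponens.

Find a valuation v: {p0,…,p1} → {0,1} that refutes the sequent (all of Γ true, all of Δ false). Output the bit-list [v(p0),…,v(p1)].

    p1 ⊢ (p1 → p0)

Search for a countermodel by truth-table:
  v=00: Γ:[p1=F] Δ:[(p1 → p0)=T] refutes=False
  v=01: Γ:[p1=T] Δ:[(p1 → p0)=F] refutes=True  ← countermodel

Result: [0, 1]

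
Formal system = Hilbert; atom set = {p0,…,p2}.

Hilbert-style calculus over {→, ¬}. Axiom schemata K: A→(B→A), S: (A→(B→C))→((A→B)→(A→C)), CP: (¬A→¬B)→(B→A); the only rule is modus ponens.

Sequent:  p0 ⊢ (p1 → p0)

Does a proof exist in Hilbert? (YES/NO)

Derivation trace:
[MP] p0 ⊢ (p1 → p0)
  [K]  ⊢ (p0 → (p1 → p0))
  [MP] p0 ⊢ p0
    [MP] p0 ⊢ (p0 → p0)
      [K]  ⊢ (p0 → (p0 → p0))
      [Hyp] p0 ⊢ p0
    [Hyp] p0 ⊢ p0

Result: YES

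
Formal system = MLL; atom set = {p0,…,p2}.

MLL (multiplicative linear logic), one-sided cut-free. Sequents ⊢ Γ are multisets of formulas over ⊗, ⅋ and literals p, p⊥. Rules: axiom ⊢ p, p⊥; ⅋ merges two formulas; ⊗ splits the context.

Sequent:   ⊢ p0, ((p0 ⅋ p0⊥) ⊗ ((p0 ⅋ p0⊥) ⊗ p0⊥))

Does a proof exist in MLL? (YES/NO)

Derivation trace:
[⊗]  ⊢ p0, ((p0 ⅋ p0⊥) ⊗ ((p0 ⅋ p0⊥) ⊗ p0⊥))
  [⅋]  ⊢ (p0 ⅋ p0⊥)
    [Ax]  ⊢ p0, p0⊥
  [⊗]  ⊢ p0, ((p0 ⅋ p0⊥) ⊗ p0⊥)
    [⅋]  ⊢ (p0 ⅋ p0⊥)
      [Ax]  ⊢ p0, p0⊥
    [Ax]  ⊢ p0, p0⊥

Result: YES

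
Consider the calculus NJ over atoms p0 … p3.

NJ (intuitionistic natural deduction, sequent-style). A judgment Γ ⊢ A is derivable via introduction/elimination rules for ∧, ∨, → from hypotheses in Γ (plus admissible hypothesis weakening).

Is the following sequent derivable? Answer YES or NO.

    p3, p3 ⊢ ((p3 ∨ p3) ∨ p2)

Derivation (root first):
[∨I₁] p3, p3 ⊢ ((p3 ∨ p3) ∨ p2)
  [Wk] p3, p3 ⊢ (p3 ∨ p3)
    [∨I₁] p3 ⊢ (p3 ∨ p3)
      [Ax] p3 ⊢ p3

Result: YES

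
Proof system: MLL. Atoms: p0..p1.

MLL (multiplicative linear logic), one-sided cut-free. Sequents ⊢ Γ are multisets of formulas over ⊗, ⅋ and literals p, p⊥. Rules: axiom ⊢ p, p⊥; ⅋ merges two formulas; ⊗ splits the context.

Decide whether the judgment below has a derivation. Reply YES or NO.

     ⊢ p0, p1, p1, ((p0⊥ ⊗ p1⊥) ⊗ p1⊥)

Derivation (root first):
[⊗]  ⊢ p0, p1, p1, ((p0⊥ ⊗ p1⊥) ⊗ p1⊥)
  [⊗]  ⊢ p0, p1, (p0⊥ ⊗ p1⊥)
    [Ax]  ⊢ p0, p0⊥
    [Ax]  ⊢ p1, p1⊥
  [Ax]  ⊢ p1, p1⊥

Result: YES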